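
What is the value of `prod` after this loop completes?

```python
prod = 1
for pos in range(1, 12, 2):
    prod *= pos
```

Product of 1, 3, 5, ... up to 11
`prod` takes the values: 1 → 3 → 15 → 105 → 945 → 10395

Answer: 10395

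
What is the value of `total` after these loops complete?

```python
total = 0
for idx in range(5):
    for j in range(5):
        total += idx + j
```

Sum of all idx+j for idx,j in 5x5
`total` takes the values: 0 → 1 → 3 → 6 → 10 → 11 → 13 → 16 → 20 → 25 → 27 → 30 → 34 → 39 → 45 → 48 → 52 → 57 → 63 → 70 → 74 → 79 → 85 → 92 → 100

Answer: 100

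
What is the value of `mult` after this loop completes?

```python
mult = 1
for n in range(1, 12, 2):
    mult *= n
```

Product of 1, 3, 5, ... up to 11
`mult` takes the values: 1 → 3 → 15 → 105 → 945 → 10395

Answer: 10395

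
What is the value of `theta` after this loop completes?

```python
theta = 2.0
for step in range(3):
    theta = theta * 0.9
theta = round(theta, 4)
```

Exponential decay: 2.0 * 0.9^3
`theta` takes the values: 2.0 → 1.8 → 1.62 → 1.458

Answer: 1.458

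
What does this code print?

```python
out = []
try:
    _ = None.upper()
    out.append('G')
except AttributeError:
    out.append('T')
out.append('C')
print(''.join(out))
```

Execution trace: 'T' (except AttributeError) → 'C' (after the try/except). Output: TC

Answer: TC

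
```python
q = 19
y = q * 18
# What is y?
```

Trace:
`q = 19` → q = 19
`y = q * 18` → y = 342
So y = 342

Answer: 342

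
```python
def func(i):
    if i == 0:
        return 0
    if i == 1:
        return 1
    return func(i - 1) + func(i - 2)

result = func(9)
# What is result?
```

Build up from base cases: func(0)=0, func(1)=1, func(2)=1, func(3)=2, func(4)=3, func(5)=5, func(6)=8, ..., func(9)=34

Answer: 34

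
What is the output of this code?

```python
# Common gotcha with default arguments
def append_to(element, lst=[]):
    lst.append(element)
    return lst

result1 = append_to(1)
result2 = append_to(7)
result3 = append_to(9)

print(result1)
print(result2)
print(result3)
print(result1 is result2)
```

Key concept: mutable default argument gotcha.
Step by step:
`result1 = append_to(1)` → result1 = [1]
`result2 = append_to(7)` → result1 = [1, 7] (same object as result2); result2 = [1, 7] (same object as result1)
`result3 = append_to(9)` → result1 = [1, 7, 9] (same object as result2, result3); result2 = [1, 7, 9] (same object as result1, result3); result3 = [1, 7, 9] (same object as result1, result2)
`print(result1)` → prints [1, 7, 9]
`print(result2)` → prints [1, 7, 9]
`print(result3)` → prints [1, 7, 9]
`print(result1 is result2)` → prints True

Answer:
[1, 7, 9]
[1, 7, 9]
[1, 7, 9]
True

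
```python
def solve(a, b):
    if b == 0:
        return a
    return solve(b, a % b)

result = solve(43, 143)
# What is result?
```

solve(43, 143) -> solve(143, 43) -> solve(43, 14) -> solve(14, 1) -> solve(1, 0) -> 1

Answer: 1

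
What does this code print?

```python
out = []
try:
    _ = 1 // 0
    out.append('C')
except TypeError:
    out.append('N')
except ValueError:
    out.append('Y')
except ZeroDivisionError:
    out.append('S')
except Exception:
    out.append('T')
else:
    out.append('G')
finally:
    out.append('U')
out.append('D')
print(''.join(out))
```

Execution trace: 'S' (except ZeroDivisionError) → 'U' (finally) → 'D' (after the try/except). Output: SUD

Answer: SUD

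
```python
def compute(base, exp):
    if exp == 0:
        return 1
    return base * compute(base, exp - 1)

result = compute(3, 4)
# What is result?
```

compute(3, 4) = 3 * 3 * 3 * 3 = 81

Answer: 81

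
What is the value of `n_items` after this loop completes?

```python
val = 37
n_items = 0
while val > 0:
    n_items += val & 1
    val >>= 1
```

Count set bits in 37 (binary: 0b100101)
`n_items` takes the values: 0 → 1 → 2 → 3

Answer: 3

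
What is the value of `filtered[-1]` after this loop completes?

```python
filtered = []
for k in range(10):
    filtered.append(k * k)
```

Last element of squares 0 to 9
`filtered` takes the values: [] → [0] → [0, 1] → [0, 1, 4] → [0, 1, 4, 9] → [0, 1, 4, 9, 16] → [0, 1, 4, 9, 16, 25] → [0, 1, 4, 9, 16, 25, 36] → [0, 1, 4, 9, 16, 25, 36, 49] → [0, 1, 4, 9, 16, 25, 36, 49, 64] → [0, 1, 4, 9, 16, 25, 36, 49, 64, 81]
So `filtered[-1]` = 81

Answer: 81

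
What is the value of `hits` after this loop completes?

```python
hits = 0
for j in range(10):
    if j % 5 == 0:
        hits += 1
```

Count numbers divisible by 5 in range(10)
`hits` takes the values: 0 → 1 → 2

Answer: 2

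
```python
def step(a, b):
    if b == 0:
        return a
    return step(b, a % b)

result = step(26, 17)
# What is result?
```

step(26, 17) -> step(17, 9) -> step(9, 8) -> step(8, 1) -> step(1, 0) -> 1

Answer: 1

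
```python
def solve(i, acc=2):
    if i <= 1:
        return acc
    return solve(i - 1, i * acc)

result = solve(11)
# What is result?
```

Accumulator trace (n, acc): (11, 2) -> (10, 22) -> (9, 220) -> (8, 1980) -> (7, 15840) -> (6, 110880) -> (5, 665280) -> (4, 3326400) -> (3, 13305600) -> (2, 39916800) -> (1, 79833600) -> return 79833600

Answer: 79833600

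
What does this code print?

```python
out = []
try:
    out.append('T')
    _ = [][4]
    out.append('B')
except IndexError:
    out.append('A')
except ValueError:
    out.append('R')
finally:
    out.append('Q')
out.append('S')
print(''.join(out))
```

Execution trace: 'T' (try body) → 'A' (except IndexError) → 'Q' (finally) → 'S' (after the try/except). Output: TAQS

Answer: TAQS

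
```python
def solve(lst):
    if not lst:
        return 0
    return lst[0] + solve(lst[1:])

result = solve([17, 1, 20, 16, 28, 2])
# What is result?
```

17 + 1 + 20 + 16 + 28 + 2 + 0 = 84

Answer: 84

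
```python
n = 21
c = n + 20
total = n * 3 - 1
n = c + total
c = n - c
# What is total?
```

Trace:
`n = 21` → n = 21
`c = n + 20` → c = 41
`total = n * 3 - 1` → total = 62
`n = c + total` → n = 103
`c = n - c` → c = 62
So total = 62

Answer: 62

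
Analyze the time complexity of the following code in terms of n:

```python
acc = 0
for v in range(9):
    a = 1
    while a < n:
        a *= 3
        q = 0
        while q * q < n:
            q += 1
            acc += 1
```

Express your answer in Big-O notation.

Each loop level contributes: 1 × log n × √n. Multiplying the contributions gives O(√n log n).

Answer: O(√n log n)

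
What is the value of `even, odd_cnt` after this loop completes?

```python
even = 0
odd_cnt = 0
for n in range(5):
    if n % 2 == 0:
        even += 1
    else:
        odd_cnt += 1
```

Count evens and odds in range(5)
`even, odd_cnt` takes the values: (0, 0) → (1, 0) → (1, 1) → (2, 1) → (2, 2) → (3, 2)

Answer: 3, 2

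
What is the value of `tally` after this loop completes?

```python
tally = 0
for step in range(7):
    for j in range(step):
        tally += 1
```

Triangle number: 0+1+2+...+6
`tally` takes the values: 0 → 1 → 2 → 3 → 4 → 5 → 6 → 7 → 8 → 9 → 10 → 11 → 12 → 13 → 14 → 15 → 16 → 17 → 18 → 19 → 20 → 21

Answer: 21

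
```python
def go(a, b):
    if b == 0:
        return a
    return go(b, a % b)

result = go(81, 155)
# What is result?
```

go(81, 155) -> go(155, 81) -> go(81, 74) -> go(74, 7) -> go(7, 4) -> go(4, 3) -> go(3, 1) -> go(1, 0) -> 1

Answer: 1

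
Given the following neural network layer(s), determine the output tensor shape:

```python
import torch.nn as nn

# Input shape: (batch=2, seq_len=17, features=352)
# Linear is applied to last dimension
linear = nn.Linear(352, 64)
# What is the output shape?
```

Input: (2, 17, 352) -> Output: (2, 17, 64)

Answer: (2, 17, 64)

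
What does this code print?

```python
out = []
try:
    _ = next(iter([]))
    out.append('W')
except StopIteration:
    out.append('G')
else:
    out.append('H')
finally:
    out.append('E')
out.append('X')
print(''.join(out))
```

Execution trace: 'G' (except StopIteration) → 'E' (finally) → 'X' (after the try/except). Output: GEX

Answer: GEX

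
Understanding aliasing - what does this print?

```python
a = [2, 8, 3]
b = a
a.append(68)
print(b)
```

Key concept: basic list aliasing.
Step by step:
`a = [2, 8, 3]` → a = [2, 8, 3]
`b = a` → b = [2, 8, 3] (same object as a)
`a.append(68)` → a = [2, 8, 3, 68] (same object as b); b = [2, 8, 3, 68] (same object as a)
`print(b)` → prints [2, 8, 3, 68]

Answer: [2, 8, 3, 68]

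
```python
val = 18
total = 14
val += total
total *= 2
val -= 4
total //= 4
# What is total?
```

Trace:
`val = 18` → val = 18
`total = 14` → total = 14
`val += total` → val = 32
`total *= 2` → total = 28
`val -= 4` → val = 28
`total //= 4` → total = 7
So total = 7

Answer: 7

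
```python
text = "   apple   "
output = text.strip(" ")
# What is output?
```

Trace:
`text = "   apple   "` → text = '   apple   '
`output = text.strip(" ")` → output = 'apple'
So output = 'apple'

Answer: 'apple'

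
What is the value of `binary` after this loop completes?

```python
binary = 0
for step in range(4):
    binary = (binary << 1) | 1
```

Build 4 consecutive 1-bits: 0b1111
`binary` takes the values: 0 → 1 → 3 → 7 → 15

Answer: 15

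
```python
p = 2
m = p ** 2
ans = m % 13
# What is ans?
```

Trace:
`p = 2` → p = 2
`m = p ** 2` → m = 4
`ans = m % 13` → ans = 4
So ans = 4

Answer: 4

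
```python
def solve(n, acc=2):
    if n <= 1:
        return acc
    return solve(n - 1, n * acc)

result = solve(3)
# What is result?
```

Accumulator trace (n, acc): (3, 2) -> (2, 6) -> (1, 12) -> return 12

Answer: 12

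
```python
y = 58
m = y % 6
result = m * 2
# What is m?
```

Trace:
`y = 58` → y = 58
`m = y % 6` → m = 4
`result = m * 2` → result = 8
So m = 4

Answer: 4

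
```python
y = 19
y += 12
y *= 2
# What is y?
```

Trace:
`y = 19` → y = 19
`y += 12` → y = 31
`y *= 2` → y = 62
So y = 62

Answer: 62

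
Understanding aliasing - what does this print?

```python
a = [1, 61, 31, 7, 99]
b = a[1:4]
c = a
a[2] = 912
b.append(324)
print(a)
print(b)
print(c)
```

Key concept: slice vs alias.
Step by step:
`a = [1, 61, 31, 7, 99]` → a = [1, 61, 31, 7, 99]
`b = a[1:4]` → b = [61, 31, 7]
`c = a` → c = [1, 61, 31, 7, 99] (same object as a)
`a[2] = 912` → a = [1, 61, 912, 7, 99] (same object as c); c = [1, 61, 912, 7, 99] (same object as a)
`b.append(324)` → b = [61, 31, 7, 324]
`print(a)` → prints [1, 61, 912, 7, 99]
`print(b)` → prints [61, 31, 7, 324]
`print(c)` → prints [1, 61, 912, 7, 99]

Answer:
[1, 61, 912, 7, 99]
[61, 31, 7, 324]
[1, 61, 912, 7, 99]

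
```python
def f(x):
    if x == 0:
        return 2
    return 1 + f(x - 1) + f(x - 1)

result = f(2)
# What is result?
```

f(x) = 1 + 2·f(x-1), f(0)=2. Closed form: (2+1)·2^2 - 1 = 11.

Answer: 11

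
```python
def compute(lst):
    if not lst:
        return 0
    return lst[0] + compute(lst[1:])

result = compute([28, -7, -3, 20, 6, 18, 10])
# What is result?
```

28 + (-7) + (-3) + 20 + 6 + 18 + 10 + 0 = 72

Answer: 72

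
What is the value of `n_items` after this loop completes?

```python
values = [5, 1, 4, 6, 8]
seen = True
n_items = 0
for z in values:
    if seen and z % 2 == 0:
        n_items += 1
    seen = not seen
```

Count even values at even positions
`n_items` takes the values: 0 → 1 → 2

Answer: 2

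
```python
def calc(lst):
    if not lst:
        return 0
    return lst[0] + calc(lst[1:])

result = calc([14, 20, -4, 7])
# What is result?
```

14 + 20 + (-4) + 7 + 0 = 37

Answer: 37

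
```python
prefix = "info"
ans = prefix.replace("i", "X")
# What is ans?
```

Trace:
`prefix = "info"` → prefix = 'info'
`ans = prefix.replace("i", "X")` → ans = 'Xnfo'
So ans = 'Xnfo'

Answer: 'Xnfo'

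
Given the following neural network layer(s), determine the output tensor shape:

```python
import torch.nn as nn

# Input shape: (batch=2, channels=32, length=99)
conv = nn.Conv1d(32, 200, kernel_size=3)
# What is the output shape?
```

Input: (2, 32, 99) -> Output: (2, 200, 97)

Answer: (2, 200, 97)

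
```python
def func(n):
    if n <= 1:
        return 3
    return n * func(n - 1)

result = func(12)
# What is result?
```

func(12) = 12 * 11 * 10 * 9 * 8 * 7 * 6 * 5 * 4 * 3 * 2 * 3 = 1437004800

Answer: 1437004800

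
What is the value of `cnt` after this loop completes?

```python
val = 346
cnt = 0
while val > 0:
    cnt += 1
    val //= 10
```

Count digits by repeated division by 10
`cnt` takes the values: 0 → 1 → 2 → 3

Answer: 3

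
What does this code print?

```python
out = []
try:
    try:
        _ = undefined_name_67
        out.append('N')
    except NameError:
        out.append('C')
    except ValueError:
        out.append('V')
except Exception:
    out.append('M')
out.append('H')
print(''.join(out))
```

Execution trace: 'C' (inner except NameError) → 'H' (after the try/except). Output: CH

Answer: CH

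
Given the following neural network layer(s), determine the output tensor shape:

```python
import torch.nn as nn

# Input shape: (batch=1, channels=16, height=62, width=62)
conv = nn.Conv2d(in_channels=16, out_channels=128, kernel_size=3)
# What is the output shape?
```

Input: (1, 16, 62, 62) -> Output: (1, 128, 60, 60)

Answer: (1, 128, 60, 60)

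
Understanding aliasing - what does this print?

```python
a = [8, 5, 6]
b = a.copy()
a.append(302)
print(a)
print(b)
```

Key concept: list.copy() creates independent copy.
Step by step:
`a = [8, 5, 6]` → a = [8, 5, 6]
`b = a.copy()` → b = [8, 5, 6]
`a.append(302)` → a = [8, 5, 6, 302]
`print(a)` → prints [8, 5, 6, 302]
`print(b)` → prints [8, 5, 6]

Answer:
[8, 5, 6, 302]
[8, 5, 6]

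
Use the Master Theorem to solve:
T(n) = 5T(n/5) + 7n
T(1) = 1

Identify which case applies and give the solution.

a=5, b=5, f(n)=7n. log_5(5) = 1. Since c=1 = 1, Case 2 applies: T(n) = Θ(n^log_b(a) · log n) = O(n log n).

Answer: O(n log n) - Case 2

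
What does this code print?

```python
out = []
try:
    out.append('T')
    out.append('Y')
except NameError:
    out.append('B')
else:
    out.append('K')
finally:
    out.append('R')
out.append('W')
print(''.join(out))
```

Execution trace: 'T' (try body) → 'Y' (try body, no exception) → 'K' (else) → 'R' (finally) → 'W' (after the try/except). Output: TYKRW

Answer: TYKRW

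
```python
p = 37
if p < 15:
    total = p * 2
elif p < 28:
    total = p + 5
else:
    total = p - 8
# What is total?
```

Trace:
`p = 37` → p = 37
`if p < 15: ...` → p < 15 is False, p < 28 is False, take else branch → total = 29
So total = 29

Answer: 29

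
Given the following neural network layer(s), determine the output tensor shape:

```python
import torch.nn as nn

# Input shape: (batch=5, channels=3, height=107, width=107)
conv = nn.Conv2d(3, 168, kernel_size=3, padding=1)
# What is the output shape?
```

Input: (5, 3, 107, 107) -> Output: (5, 168, 107, 107)

Answer: (5, 168, 107, 107)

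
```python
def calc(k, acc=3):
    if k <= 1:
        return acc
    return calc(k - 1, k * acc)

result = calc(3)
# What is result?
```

Accumulator trace (n, acc): (3, 3) -> (2, 9) -> (1, 18) -> return 18

Answer: 18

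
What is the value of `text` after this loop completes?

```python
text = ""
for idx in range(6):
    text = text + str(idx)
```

Concatenate digits 0 to 5
`text` takes the values: "" → "0" → "01" → "012" → "0123" → "01234" → "012345"

Answer: "012345"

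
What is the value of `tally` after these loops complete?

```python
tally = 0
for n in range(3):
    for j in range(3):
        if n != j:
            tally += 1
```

3² - 3 (exclude diagonal)
`tally` takes the values: 0 → 1 → 2 → 3 → 4 → 5 → 6

Answer: 6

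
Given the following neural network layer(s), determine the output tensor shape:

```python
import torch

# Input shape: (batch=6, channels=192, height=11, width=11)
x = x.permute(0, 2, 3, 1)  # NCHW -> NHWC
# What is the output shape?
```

Input: (6, 192, 11, 11) -> Output: (6, 11, 11, 192)

Answer: (6, 11, 11, 192)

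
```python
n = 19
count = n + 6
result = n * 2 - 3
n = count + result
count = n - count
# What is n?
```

Trace:
`n = 19` → n = 19
`count = n + 6` → count = 25
`result = n * 2 - 3` → result = 35
`n = count + result` → n = 60
`count = n - count` → count = 35
So n = 60

Answer: 60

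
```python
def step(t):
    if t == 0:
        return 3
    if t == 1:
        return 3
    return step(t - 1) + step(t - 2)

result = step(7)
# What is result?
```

Build up from base cases: step(0)=3, step(1)=3, step(2)=6, step(3)=9, step(4)=15, step(5)=24, step(6)=39, ..., step(7)=63

Answer: 63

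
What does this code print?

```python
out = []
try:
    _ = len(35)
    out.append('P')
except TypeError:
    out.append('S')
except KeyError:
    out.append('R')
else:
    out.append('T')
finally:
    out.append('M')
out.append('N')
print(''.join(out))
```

Execution trace: 'S' (except TypeError) → 'M' (finally) → 'N' (after the try/except). Output: SMN

Answer: SMN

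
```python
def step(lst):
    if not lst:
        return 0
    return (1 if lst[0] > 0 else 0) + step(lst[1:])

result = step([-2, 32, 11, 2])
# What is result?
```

Count of positive elements in [-2, 32, 11, 2] = 3

Answer: 3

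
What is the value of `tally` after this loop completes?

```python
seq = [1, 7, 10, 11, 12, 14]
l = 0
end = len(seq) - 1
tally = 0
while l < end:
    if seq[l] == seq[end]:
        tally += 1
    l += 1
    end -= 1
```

Count matching pairs from ends
`tally` takes the values: 0

Answer: 0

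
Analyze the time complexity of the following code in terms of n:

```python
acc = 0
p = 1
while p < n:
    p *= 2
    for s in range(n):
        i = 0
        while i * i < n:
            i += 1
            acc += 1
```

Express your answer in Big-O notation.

Each loop level contributes: log n × n × √n. Multiplying the contributions gives O(n√n log n).

Answer: O(n√n log n)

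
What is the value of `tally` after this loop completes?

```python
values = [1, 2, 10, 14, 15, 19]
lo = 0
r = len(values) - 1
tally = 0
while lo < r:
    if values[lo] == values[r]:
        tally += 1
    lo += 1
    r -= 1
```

Count matching pairs from ends
`tally` takes the values: 0

Answer: 0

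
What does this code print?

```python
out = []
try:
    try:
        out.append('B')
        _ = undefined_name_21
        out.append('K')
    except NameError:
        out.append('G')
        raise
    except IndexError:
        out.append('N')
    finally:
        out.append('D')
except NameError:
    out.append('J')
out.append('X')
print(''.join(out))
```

Execution trace: 'B' (inner try body) → 'G' (inner except NameError) → 'D' (inner finally) → 'J' (outer except NameError) → 'X' (after the try/except). Output: BGDJX

Answer: BGDJX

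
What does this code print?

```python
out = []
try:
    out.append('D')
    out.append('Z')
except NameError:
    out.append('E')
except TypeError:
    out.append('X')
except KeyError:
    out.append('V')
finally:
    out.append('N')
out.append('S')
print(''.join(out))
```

Execution trace: 'D' (try body) → 'Z' (try body, no exception) → 'N' (finally) → 'S' (after the try/except). Output: DZNS

Answer: DZNS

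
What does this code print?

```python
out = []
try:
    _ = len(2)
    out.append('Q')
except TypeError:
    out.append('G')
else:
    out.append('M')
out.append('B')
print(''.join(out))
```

Execution trace: 'G' (except TypeError) → 'B' (after the try/except). Output: GB

Answer: GB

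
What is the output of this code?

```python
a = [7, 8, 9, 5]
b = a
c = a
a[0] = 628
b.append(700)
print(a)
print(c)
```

Key concept: multiple aliases.
Step by step:
`a = [7, 8, 9, 5]` → a = [7, 8, 9, 5]
`b = a` → b = [7, 8, 9, 5] (same object as a)
`c = a` → c = [7, 8, 9, 5] (same object as a, b)
`a[0] = 628` → a = [628, 8, 9, 5] (same object as b, c); b = [628, 8, 9, 5] (same object as a, c); c = [628, 8, 9, 5] (same object as a, b)
`b.append(700)` → a = [628, 8, 9, 5, 700] (same object as b, c); b = [628, 8, 9, 5, 700] (same object as a, c); c = [628, 8, 9, 5, 700] (same object as a, b)
`print(a)` → prints [628, 8, 9, 5, 700]
`print(c)` → prints [628, 8, 9, 5, 700]

Answer:
[628, 8, 9, 5, 700]
[628, 8, 9, 5, 700]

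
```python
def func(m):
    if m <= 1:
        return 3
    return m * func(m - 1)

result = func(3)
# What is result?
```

func(3) = 3 * 2 * 3 = 18

Answer: 18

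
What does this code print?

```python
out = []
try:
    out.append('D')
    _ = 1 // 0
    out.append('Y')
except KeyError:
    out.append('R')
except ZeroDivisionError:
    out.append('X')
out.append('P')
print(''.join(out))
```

Execution trace: 'D' (try body) → 'X' (except ZeroDivisionError) → 'P' (after the try/except). Output: DXP

Answer: DXP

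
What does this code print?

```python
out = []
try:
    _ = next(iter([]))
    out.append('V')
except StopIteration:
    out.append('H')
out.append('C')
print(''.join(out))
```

Execution trace: 'H' (except StopIteration) → 'C' (after the try/except). Output: HC

Answer: HC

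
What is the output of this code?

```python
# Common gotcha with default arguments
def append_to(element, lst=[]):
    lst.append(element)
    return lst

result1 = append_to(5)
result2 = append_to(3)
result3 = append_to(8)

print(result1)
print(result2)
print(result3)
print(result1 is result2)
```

Key concept: mutable default argument gotcha.
Step by step:
`result1 = append_to(5)` → result1 = [5]
`result2 = append_to(3)` → result1 = [5, 3] (same object as result2); result2 = [5, 3] (same object as result1)
`result3 = append_to(8)` → result1 = [5, 3, 8] (same object as result2, result3); result2 = [5, 3, 8] (same object as result1, result3); result3 = [5, 3, 8] (same object as result1, result2)
`print(result1)` → prints [5, 3, 8]
`print(result2)` → prints [5, 3, 8]
`print(result3)` → prints [5, 3, 8]
`print(result1 is result2)` → prints True

Answer:
[5, 3, 8]
[5, 3, 8]
[5, 3, 8]
True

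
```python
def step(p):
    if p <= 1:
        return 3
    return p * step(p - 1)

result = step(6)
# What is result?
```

step(6) = 6 * 5 * 4 * 3 * 2 * 3 = 2160

Answer: 2160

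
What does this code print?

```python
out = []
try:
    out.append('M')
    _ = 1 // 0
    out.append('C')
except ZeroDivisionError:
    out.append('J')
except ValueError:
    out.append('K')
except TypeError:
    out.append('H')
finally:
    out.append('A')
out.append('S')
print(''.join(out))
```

Execution trace: 'M' (try body) → 'J' (except ZeroDivisionError) → 'A' (finally) → 'S' (after the try/except). Output: MJAS

Answer: MJAS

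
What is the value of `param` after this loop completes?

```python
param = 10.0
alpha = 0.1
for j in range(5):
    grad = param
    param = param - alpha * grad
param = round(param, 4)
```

Gradient descent: w = 10.0 * (1 - 0.1)^5
`param` takes the values: 10.0 → 9.0 → 8.1 → 7.29 → 6.561 → 5.9049

Answer: 5.9049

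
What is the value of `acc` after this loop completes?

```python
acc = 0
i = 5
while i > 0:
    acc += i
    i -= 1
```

Sum 5 down to 1
`acc` takes the values: 0 → 5 → 9 → 12 → 14 → 15

Answer: 15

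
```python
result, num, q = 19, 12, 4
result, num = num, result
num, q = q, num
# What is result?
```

Trace:
`result, num, q = 19, 12, 4` → result = 19; num = 12; q = 4
`result, num = num, result` → result = 12; num = 19
`num, q = q, num` → num = 4; q = 19
So result = 12

Answer: 12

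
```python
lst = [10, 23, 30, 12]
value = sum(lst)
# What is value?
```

Trace:
`lst = [10, 23, 30, 12]` → lst = [10, 23, 30, 12]
`value = sum(lst)` → value = 75
So value = 75

Answer: 75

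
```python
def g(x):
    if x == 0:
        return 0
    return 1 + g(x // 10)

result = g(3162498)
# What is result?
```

Count of digits of 3162498: 7

Answer: 7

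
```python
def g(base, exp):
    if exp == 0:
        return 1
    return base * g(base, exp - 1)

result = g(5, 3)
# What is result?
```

g(5, 3) = 5 * 5 * 5 = 125

Answer: 125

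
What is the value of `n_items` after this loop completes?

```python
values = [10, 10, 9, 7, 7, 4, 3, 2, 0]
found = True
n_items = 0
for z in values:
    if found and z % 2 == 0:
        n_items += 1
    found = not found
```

Count even values at even positions
`n_items` takes the values: 0 → 1 → 2

Answer: 2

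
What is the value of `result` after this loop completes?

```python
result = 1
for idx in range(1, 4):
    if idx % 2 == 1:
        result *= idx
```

Product of odd numbers 1 to 3
`result` takes the values: 1 → 3

Answer: 3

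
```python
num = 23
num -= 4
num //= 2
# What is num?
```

Trace:
`num = 23` → num = 23
`num -= 4` → num = 19
`num //= 2` → num = 9
So num = 9

Answer: 9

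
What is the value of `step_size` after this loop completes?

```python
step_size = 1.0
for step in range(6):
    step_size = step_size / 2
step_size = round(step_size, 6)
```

Halving LR 6 times: 1 / 2^6
`step_size` takes the values: 1.0 → 0.5 → 0.25 → 0.125 → 0.0625 → 0.03125 → 0.015625

Answer: 0.015625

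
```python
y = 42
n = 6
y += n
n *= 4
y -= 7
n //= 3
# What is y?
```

Trace:
`y = 42` → y = 42
`n = 6` → n = 6
`y += n` → y = 48
`n *= 4` → n = 24
`y -= 7` → y = 41
`n //= 3` → n = 8
So y = 41

Answer: 41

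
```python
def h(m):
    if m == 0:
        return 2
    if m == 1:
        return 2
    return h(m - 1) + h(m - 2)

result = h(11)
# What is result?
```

Build up from base cases: h(0)=2, h(1)=2, h(2)=4, h(3)=6, h(4)=10, h(5)=16, h(6)=26, ..., h(11)=288

Answer: 288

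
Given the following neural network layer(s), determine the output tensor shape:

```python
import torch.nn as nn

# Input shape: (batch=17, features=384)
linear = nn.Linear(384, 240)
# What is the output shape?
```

Input: (17, 384) -> Output: (17, 240)

Answer: (17, 240)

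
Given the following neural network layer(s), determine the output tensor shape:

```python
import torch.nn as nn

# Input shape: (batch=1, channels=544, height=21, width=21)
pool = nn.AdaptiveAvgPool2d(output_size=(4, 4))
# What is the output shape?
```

Input: (1, 544, 21, 21) -> Output: (1, 544, 4, 4)

Answer: (1, 544, 4, 4)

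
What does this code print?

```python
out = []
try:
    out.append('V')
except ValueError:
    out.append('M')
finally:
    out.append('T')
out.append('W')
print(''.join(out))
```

Execution trace: 'V' (try body, no exception) → 'T' (finally) → 'W' (after the try/except). Output: VTW

Answer: VTW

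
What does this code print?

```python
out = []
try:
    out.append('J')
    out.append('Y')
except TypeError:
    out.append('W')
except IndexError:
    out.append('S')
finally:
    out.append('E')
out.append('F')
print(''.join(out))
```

Execution trace: 'J' (try body) → 'Y' (try body, no exception) → 'E' (finally) → 'F' (after the try/except). Output: JYEF

Answer: JYEF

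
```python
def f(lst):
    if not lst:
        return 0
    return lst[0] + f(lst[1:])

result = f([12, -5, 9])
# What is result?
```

12 + (-5) + 9 + 0 = 16

Answer: 16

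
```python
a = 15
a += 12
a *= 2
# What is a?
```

Trace:
`a = 15` → a = 15
`a += 12` → a = 27
`a *= 2` → a = 54
So a = 54

Answer: 54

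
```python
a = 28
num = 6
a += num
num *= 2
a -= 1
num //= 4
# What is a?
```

Trace:
`a = 28` → a = 28
`num = 6` → num = 6
`a += num` → a = 34
`num *= 2` → num = 12
`a -= 1` → a = 33
`num //= 4` → num = 3
So a = 33

Answer: 33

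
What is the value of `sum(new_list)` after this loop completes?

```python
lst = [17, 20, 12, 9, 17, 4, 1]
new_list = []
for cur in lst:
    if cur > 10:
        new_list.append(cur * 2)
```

Sum of doubled values > 10
`new_list` takes the values: [] → [34] → [34, 40] → [34, 40, 24] → [34, 40, 24, 34]
So `sum(new_list)` = 132

Answer: 132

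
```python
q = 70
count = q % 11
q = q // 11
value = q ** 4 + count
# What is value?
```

Trace:
`q = 70` → q = 70
`count = q % 11` → count = 4
`q = q // 11` → q = 6
`value = q ** 4 + count` → value = 1300
So value = 1300

Answer: 1300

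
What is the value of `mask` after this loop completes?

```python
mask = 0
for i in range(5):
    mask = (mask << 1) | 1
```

Build 5 consecutive 1-bits: 0b11111
`mask` takes the values: 0 → 1 → 3 → 7 → 15 → 31

Answer: 31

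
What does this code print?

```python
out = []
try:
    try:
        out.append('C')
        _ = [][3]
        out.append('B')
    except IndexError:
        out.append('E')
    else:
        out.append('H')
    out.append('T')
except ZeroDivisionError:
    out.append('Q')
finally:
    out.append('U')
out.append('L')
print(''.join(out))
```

Execution trace: 'C' (inner try body) → 'E' (inner except IndexError) → 'T' (try body, no exception) → 'U' (finally) → 'L' (after the try/except). Output: CETUL

Answer: CETUL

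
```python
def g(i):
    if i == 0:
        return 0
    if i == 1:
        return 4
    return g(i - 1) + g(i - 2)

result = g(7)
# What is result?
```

Build up from base cases: g(0)=0, g(1)=4, g(2)=4, g(3)=8, g(4)=12, g(5)=20, g(6)=32, ..., g(7)=52

Answer: 52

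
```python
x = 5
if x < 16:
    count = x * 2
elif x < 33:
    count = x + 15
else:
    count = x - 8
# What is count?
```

Trace:
`x = 5` → x = 5
`if x < 16: ...` → x < 16 is True → count = 10
So count = 10

Answer: 10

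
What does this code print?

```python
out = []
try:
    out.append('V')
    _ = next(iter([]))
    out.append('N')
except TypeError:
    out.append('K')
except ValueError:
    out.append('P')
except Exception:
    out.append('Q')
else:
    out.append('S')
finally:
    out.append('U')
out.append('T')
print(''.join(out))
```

Execution trace: 'V' (try body) → 'Q' (except Exception) → 'U' (finally) → 'T' (after the try/except). Output: VQUT

Answer: VQUT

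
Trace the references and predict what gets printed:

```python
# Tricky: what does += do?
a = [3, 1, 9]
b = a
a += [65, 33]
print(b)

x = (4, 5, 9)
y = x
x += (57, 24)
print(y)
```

Key concept: += behavior differs for mutable vs immutable.
Step by step:
`a = [3, 1, 9]` → a = [3, 1, 9]
`b = a` → b = [3, 1, 9] (same object as a)
`a += [65, 33]` → a = [3, 1, 9, 65, 33] (same object as b); b = [3, 1, 9, 65, 33] (same object as a)
`print(b)` → prints [3, 1, 9, 65, 33]
`x = (4, 5, 9)` → x = (4, 5, 9)
`y = x` → y = (4, 5, 9)
`x += (57, 24)` → x = (4, 5, 9, 57, 24)
`print(y)` → prints (4, 5, 9)

Answer:
[3, 1, 9, 65, 33]
(4, 5, 9)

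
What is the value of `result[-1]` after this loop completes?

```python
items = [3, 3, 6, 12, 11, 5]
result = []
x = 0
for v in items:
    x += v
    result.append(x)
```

Cumulative sum ends at 40
`result` takes the values: [] → [3] → [3, 6] → [3, 6, 12] → [3, 6, 12, 24] → [3, 6, 12, 24, 35] → [3, 6, 12, 24, 35, 40]
So `result[-1]` = 40

Answer: 40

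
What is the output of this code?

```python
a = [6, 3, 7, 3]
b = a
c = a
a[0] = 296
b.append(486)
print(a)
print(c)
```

Key concept: multiple aliases.
Step by step:
`a = [6, 3, 7, 3]` → a = [6, 3, 7, 3]
`b = a` → b = [6, 3, 7, 3] (same object as a)
`c = a` → c = [6, 3, 7, 3] (same object as a, b)
`a[0] = 296` → a = [296, 3, 7, 3] (same object as b, c); b = [296, 3, 7, 3] (same object as a, c); c = [296, 3, 7, 3] (same object as a, b)
`b.append(486)` → a = [296, 3, 7, 3, 486] (same object as b, c); b = [296, 3, 7, 3, 486] (same object as a, c); c = [296, 3, 7, 3, 486] (same object as a, b)
`print(a)` → prints [296, 3, 7, 3, 486]
`print(c)` → prints [296, 3, 7, 3, 486]

Answer:
[296, 3, 7, 3, 486]
[296, 3, 7, 3, 486]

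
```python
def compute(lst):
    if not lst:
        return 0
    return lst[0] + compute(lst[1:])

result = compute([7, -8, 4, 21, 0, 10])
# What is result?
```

7 + (-8) + 4 + 21 + 0 + 10 + 0 = 34

Answer: 34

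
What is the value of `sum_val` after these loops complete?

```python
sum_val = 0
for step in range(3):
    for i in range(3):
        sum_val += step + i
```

Sum of all step+i for step,i in 3x3
`sum_val` takes the values: 0 → 1 → 3 → 4 → 6 → 9 → 11 → 14 → 18

Answer: 18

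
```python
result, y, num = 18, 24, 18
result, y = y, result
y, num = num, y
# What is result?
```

Trace:
`result, y, num = 18, 24, 18` → result = 18; y = 24; num = 18
`result, y = y, result` → result = 24; y = 18
`y, num = num, y` → y = 18; num = 18
So result = 24

Answer: 24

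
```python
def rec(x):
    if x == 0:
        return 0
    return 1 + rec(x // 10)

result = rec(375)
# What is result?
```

Count of digits of 375: 3

Answer: 3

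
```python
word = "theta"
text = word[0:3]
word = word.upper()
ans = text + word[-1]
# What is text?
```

Trace:
`word = "theta"` → word = 'theta'
`text = word[0:3]` → text = 'the'
`word = word.upper()` → word = 'THETA'
`ans = text + word[-1]` → ans = 'theA'
So text = 'the'

Answer: 'the'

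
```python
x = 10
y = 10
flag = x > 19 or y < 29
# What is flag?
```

Trace:
`x = 10` → x = 10
`y = 10` → y = 10
`flag = x > 19 or y < 29` → flag = True
So flag = True

Answer: True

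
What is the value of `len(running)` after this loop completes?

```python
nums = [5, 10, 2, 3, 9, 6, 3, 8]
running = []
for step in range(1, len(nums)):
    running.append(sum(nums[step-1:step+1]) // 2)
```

Number of 2-element averages
`running` takes the values: [] → [7] → [7, 6] → [7, 6, 2] → [7, 6, 2, 6] → [7, 6, 2, 6, 7] → [7, 6, 2, 6, 7, 4] → [7, 6, 2, 6, 7, 4, 5]
So `len(running)` = 7

Answer: 7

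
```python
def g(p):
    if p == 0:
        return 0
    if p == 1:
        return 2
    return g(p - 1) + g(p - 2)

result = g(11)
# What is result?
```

Build up from base cases: g(0)=0, g(1)=2, g(2)=2, g(3)=4, g(4)=6, g(5)=10, g(6)=16, ..., g(11)=178

Answer: 178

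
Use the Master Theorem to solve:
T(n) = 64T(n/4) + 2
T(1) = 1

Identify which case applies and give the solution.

a=64, b=4, f(n)=2. log_4(64) = 3. Since c=0 < 3, Case 1 applies: T(n) = Θ(n^log_b(a)) = O(n^3).

Answer: O(n^3) - Case 1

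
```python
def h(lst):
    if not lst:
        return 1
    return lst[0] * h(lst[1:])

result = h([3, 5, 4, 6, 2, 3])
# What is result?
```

Product over [3, 5, 4, 6, 2, 3] = 3 * 5 * 4 * 6 * 2 * 3 = 2160

Answer: 2160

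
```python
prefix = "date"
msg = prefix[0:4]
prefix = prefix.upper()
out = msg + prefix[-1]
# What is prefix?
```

Trace:
`prefix = "date"` → prefix = 'date'
`msg = prefix[0:4]` → msg = 'date'
`prefix = prefix.upper()` → prefix = 'DATE'
`out = msg + prefix[-1]` → out = 'dateE'
So prefix = 'DATE'

Answer: 'DATE'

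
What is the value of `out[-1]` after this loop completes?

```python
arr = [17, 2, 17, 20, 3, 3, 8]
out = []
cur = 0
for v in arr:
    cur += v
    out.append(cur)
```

Cumulative sum ends at 70
`out` takes the values: [] → [17] → [17, 19] → [17, 19, 36] → [17, 19, 36, 56] → [17, 19, 36, 56, 59] → [17, 19, 36, 56, 59, 62] → [17, 19, 36, 56, 59, 62, 70]
So `out[-1]` = 70

Answer: 70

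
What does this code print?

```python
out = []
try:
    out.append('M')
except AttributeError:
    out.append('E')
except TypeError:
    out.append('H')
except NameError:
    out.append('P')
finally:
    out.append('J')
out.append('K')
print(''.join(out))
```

Execution trace: 'M' (try body, no exception) → 'J' (finally) → 'K' (after the try/except). Output: MJK

Answer: MJK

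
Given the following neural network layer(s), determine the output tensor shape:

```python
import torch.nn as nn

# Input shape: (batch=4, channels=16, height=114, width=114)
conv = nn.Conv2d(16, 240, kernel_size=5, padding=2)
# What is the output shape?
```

Input: (4, 16, 114, 114) -> Output: (4, 240, 114, 114)

Answer: (4, 240, 114, 114)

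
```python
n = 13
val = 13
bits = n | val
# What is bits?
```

Trace:
`n = 13` → n = 13
`val = 13` → val = 13
`bits = n | val` → bits = 13
So bits = 13

Answer: 13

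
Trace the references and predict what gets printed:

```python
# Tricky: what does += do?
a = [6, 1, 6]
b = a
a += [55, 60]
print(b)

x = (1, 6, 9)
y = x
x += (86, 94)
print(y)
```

Key concept: += behavior differs for mutable vs immutable.
Step by step:
`a = [6, 1, 6]` → a = [6, 1, 6]
`b = a` → b = [6, 1, 6] (same object as a)
`a += [55, 60]` → a = [6, 1, 6, 55, 60] (same object as b); b = [6, 1, 6, 55, 60] (same object as a)
`print(b)` → prints [6, 1, 6, 55, 60]
`x = (1, 6, 9)` → x = (1, 6, 9)
`y = x` → y = (1, 6, 9)
`x += (86, 94)` → x = (1, 6, 9, 86, 94)
`print(y)` → prints (1, 6, 9)

Answer:
[6, 1, 6, 55, 60]
(1, 6, 9)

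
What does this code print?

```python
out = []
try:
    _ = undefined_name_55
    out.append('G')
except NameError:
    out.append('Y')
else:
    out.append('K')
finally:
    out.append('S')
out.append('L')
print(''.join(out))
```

Execution trace: 'Y' (except NameError) → 'S' (finally) → 'L' (after the try/except). Output: YSL

Answer: YSL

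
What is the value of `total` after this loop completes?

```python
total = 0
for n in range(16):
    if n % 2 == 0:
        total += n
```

Sum of even numbers 0 to 15
`total` takes the values: 0 → 2 → 6 → 12 → 20 → 30 → 42 → 56

Answer: 56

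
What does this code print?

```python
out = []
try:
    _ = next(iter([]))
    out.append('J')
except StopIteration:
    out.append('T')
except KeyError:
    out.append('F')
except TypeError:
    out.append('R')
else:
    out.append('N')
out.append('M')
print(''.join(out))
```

Execution trace: 'T' (except StopIteration) → 'M' (after the try/except). Output: TM

Answer: TM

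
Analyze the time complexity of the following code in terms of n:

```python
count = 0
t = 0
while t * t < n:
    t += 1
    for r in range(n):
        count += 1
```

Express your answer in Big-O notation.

Each loop level contributes: √n × n. Multiplying the contributions gives O(n√n).

Answer: O(n√n)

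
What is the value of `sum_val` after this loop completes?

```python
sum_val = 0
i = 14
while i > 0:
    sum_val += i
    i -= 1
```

Sum 14 down to 1
`sum_val` takes the values: 0 → 14 → 27 → 39 → 50 → 60 → 69 → 77 → 84 → 90 → 95 → 99 → 102 → 104 → 105

Answer: 105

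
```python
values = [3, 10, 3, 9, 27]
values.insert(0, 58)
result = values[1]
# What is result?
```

Trace:
`values = [3, 10, 3, 9, 27]` → values = [3, 10, 3, 9, 27]
`values.insert(0, 58)` → values = [58, 3, 10, 3, 9, 27]
`result = values[1]` → result = 3
So result = 3

Answer: 3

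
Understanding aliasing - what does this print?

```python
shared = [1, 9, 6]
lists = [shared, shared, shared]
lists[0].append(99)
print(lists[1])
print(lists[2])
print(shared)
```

Key concept: list of same reference.
Step by step:
`shared = [1, 9, 6]` → shared = [1, 9, 6]
`lists = [shared, shared, shared]` → lists = [[1, 9, 6], [1, 9, 6], [1, 9, 6]]
`lists[0].append(99)` → shared = [1, 9, 6, 99]; lists = [[1, 9, 6, 99], [1, 9, 6, 99], [1, 9, 6, 99]]
`print(lists[1])` → prints [1, 9, 6, 99]
`print(lists[2])` → prints [1, 9, 6, 99]
`print(shared)` → prints [1, 9, 6, 99]

Answer:
[1, 9, 6, 99]
[1, 9, 6, 99]
[1, 9, 6, 99]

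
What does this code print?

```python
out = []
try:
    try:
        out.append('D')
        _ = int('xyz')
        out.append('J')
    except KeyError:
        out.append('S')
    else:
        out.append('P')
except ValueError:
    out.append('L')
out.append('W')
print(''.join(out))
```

Execution trace: 'D' (try body) → 'L' (outer except ValueError) → 'W' (after the try/except). Output: DLW

Answer: DLW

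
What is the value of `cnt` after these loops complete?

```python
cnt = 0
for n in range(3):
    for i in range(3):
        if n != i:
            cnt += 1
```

3² - 3 (exclude diagonal)
`cnt` takes the values: 0 → 1 → 2 → 3 → 4 → 5 → 6

Answer: 6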